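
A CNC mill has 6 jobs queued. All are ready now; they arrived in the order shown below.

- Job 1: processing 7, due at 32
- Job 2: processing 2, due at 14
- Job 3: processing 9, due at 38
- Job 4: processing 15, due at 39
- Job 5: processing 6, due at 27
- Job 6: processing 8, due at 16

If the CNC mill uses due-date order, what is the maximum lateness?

EDD (increasing due date): Job 2 Job 6 Job 5 Job 1 Job 3 Job 4.
Job 2: 0→2, due 14, lateness -12
Job 6: 2→10, due 16, lateness -6
Job 5: 10→16, due 27, lateness -11
Job 1: 16→23, due 32, lateness -9
Job 3: 23→32, due 38, lateness -6
Job 4: 32→47, due 39, lateness 8
Maximum = 8.

8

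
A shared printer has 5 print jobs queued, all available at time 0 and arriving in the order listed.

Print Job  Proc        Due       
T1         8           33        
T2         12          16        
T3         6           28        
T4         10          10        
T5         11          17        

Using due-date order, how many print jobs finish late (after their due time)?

4

EDD (increasing due date): T4 T2 T5 T3 T1.
T4: 0→10, due 10, tardiness 0
T2: 10→22, due 16, tardiness 6
T5: 22→33, due 17, tardiness 16
T3: 33→39, due 28, tardiness 11
T1: 39→47, due 33, tardiness 14
Late print jobs: 4.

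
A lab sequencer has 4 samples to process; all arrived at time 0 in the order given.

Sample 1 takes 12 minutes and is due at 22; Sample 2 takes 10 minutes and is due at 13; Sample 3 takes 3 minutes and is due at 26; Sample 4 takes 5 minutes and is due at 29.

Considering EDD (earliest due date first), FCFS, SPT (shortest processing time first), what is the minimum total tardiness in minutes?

1

EDD (increasing due date): Sample 2 Sample 1 Sample 3 Sample 4.
Sample 2: 0→10, due 13, tardiness 0
Sample 1: 10→22, due 22, tardiness 0
Sample 3: 22→25, due 26, tardiness 0
Sample 4: 25→30, due 29, tardiness 1
Sum = 0+0+0+1 = 1.
FIFO (arrival order): Sample 1 Sample 2 Sample 3 Sample 4.
Sample 1: 0→12, due 22, tardiness 0
Sample 2: 12→22, due 13, tardiness 9
Sample 3: 22→25, due 26, tardiness 0
Sample 4: 25→30, due 29, tardiness 1
Sum = 0+9+0+1 = 10.
SPT (increasing processing time): Sample 3 Sample 4 Sample 2 Sample 1.
Sample 3: 0→3, due 26, tardiness 0
Sample 4: 3→8, due 29, tardiness 0
Sample 2: 8→18, due 13, tardiness 5
Sample 1: 18→30, due 22, tardiness 8
Sum = 0+0+5+8 = 13.
EDD 1, FIFO 10, SPT 13 → minimum 1.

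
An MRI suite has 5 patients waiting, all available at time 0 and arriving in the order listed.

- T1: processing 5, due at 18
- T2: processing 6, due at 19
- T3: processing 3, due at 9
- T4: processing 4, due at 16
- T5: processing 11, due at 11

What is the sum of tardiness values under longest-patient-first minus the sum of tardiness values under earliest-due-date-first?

14

LPT (decreasing processing time): T5 T2 T1 T4 T3.
T5: 0→11, due 11, tardiness 0
T2: 11→17, due 19, tardiness 0
T1: 17→22, due 18, tardiness 4
T4: 22→26, due 16, tardiness 10
T3: 26→29, due 9, tardiness 20
Sum = 0+0+4+10+20 = 34.
EDD (increasing due date): T3 T5 T4 T1 T2.
T3: 0→3, due 9, tardiness 0
T5: 3→14, due 11, tardiness 3
T4: 14→18, due 16, tardiness 2
T1: 18→23, due 18, tardiness 5
T2: 23→29, due 19, tardiness 10
Sum = 0+3+2+5+10 = 20.
Difference = 34 − 20 = 14.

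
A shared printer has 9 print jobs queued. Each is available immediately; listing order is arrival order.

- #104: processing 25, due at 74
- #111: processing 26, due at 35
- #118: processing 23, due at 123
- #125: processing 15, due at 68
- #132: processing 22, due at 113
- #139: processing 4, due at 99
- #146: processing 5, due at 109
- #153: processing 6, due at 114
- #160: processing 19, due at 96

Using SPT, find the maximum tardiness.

SPT (increasing processing time): #139 #146 #153 #125 #160 #132 #118 #104 #111.
#139: 0→4, due 99, tardiness 0
#146: 4→9, due 109, tardiness 0
#153: 9→15, due 114, tardiness 0
#125: 15→30, due 68, tardiness 0
#160: 30→49, due 96, tardiness 0
#132: 49→71, due 113, tardiness 0
#118: 71→94, due 123, tardiness 0
#104: 94→119, due 74, tardiness 45
#111: 119→145, due 35, tardiness 110
Maximum = 110.

110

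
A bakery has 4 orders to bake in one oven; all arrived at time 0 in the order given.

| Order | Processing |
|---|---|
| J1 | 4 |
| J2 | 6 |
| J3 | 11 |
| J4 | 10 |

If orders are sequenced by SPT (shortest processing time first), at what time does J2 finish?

10

SPT (increasing processing time): J1 J2 J4 J3.
J1: 0→4
J2: 4→10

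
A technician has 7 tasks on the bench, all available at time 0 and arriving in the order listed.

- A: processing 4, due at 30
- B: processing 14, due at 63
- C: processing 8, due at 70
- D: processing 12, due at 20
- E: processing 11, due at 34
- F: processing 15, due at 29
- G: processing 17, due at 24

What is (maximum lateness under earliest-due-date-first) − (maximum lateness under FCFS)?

-32

EDD (increasing due date): D G F A E B C.
D: 0→12, due 20, lateness -8
G: 12→29, due 24, lateness 5
F: 29→44, due 29, lateness 15
A: 44→48, due 30, lateness 18
E: 48→59, due 34, lateness 25
B: 59→73, due 63, lateness 10
C: 73→81, due 70, lateness 11
Maximum = 25.
FIFO (arrival order): A B C D E F G.
A: 0→4, due 30, lateness -26
B: 4→18, due 63, lateness -45
C: 18→26, due 70, lateness -44
D: 26→38, due 20, lateness 18
E: 38→49, due 34, lateness 15
F: 49→64, due 29, lateness 35
G: 64→81, due 24, lateness 57
Maximum = 57.
Difference = 25 − 57 = -32.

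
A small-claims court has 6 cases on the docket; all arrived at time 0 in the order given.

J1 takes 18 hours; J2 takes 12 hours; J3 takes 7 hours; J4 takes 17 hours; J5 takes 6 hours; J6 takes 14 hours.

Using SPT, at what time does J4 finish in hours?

56

SPT (increasing processing time): J5 J3 J2 J6 J4 J1.
J5: 0→6
J3: 6→13
J2: 13→25
J6: 25→39
J4: 39→56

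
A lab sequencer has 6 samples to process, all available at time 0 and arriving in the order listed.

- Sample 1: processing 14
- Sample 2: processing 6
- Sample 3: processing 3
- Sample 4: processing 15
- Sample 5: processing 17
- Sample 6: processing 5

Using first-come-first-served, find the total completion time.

FIFO (arrival order): Sample 1 Sample 2 Sample 3 Sample 4 Sample 5 Sample 6.
Sample 1: 0→14
Sample 2: 14→20
Sample 3: 20→23
Sample 4: 23→38
Sample 5: 38→55
Sample 6: 55→60
Sum = 14+20+23+38+55+60 = 210.

210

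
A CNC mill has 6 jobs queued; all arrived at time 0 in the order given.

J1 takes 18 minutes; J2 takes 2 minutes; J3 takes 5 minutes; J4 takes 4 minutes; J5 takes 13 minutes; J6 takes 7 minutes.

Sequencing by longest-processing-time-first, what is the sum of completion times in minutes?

226

LPT (decreasing processing time): J1 J5 J6 J3 J4 J2.
J1: 0→18
J5: 18→31
J6: 31→38
J3: 38→43
J4: 43→47
J2: 47→49
Sum = 18+31+38+43+47+49 = 226.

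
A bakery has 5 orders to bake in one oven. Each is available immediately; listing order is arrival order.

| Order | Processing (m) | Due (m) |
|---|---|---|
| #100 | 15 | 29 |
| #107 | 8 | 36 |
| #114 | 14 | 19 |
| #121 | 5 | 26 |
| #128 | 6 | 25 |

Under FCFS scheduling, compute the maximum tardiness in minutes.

FIFO (arrival order): #100 #107 #114 #121 #128.
#100: 0→15, due 29, tardiness 0
#107: 15→23, due 36, tardiness 0
#114: 23→37, due 19, tardiness 18
#121: 37→42, due 26, tardiness 16
#128: 42→48, due 25, tardiness 23
Maximum = 23.

23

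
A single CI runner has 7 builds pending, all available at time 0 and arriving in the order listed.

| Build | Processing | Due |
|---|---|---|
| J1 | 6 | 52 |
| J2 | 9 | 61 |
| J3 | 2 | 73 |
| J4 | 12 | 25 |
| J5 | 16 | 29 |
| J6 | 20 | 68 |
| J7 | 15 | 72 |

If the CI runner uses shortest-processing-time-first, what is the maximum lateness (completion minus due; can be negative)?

31

SPT (increasing processing time): J3 J1 J2 J4 J7 J5 J6.
J3: 0→2, due 73, lateness -71
J1: 2→8, due 52, lateness -44
J2: 8→17, due 61, lateness -44
J4: 17→29, due 25, lateness 4
J7: 29→44, due 72, lateness -28
J5: 44→60, due 29, lateness 31
J6: 60→80, due 68, lateness 12
Maximum = 31.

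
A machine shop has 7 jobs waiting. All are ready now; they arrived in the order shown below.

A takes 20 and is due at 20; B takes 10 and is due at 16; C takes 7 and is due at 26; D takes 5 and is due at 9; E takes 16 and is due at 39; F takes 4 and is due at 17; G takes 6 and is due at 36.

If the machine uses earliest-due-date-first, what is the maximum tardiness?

29

EDD (increasing due date): D B F A C G E.
D: 0→5, due 9, tardiness 0
B: 5→15, due 16, tardiness 0
F: 15→19, due 17, tardiness 2
A: 19→39, due 20, tardiness 19
C: 39→46, due 26, tardiness 20
G: 46→52, due 36, tardiness 16
E: 52→68, due 39, tardiness 29
Maximum = 29.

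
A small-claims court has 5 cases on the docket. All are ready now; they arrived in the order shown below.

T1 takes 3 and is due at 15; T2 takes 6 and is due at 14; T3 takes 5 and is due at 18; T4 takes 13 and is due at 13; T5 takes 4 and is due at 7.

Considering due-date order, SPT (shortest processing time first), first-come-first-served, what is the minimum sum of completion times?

EDD (increasing due date): T5 T4 T2 T1 T3.
T5: 0→4
T4: 4→17
T2: 17→23
T1: 23→26
T3: 26→31
Sum = 4+17+23+26+31 = 101.
SPT (increasing processing time): T1 T5 T3 T2 T4.
T1: 0→3
T5: 3→7
T3: 7→12
T2: 12→18
T4: 18→31
Sum = 3+7+12+18+31 = 71.
FIFO (arrival order): T1 T2 T3 T4 T5.
T1: 0→3
T2: 3→9
T3: 9→14
T4: 14→27
T5: 27→31
Sum = 3+9+14+27+31 = 84.
EDD 101, SPT 71, FIFO 84 → minimum 71.

71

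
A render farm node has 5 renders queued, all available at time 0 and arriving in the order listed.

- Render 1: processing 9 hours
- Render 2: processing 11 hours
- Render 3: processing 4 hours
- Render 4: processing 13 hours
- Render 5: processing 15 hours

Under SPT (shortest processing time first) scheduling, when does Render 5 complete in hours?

52

SPT (increasing processing time): Render 3 Render 1 Render 2 Render 4 Render 5.
Render 3: 0→4
Render 1: 4→13
Render 2: 13→24
Render 4: 24→37
Render 5: 37→52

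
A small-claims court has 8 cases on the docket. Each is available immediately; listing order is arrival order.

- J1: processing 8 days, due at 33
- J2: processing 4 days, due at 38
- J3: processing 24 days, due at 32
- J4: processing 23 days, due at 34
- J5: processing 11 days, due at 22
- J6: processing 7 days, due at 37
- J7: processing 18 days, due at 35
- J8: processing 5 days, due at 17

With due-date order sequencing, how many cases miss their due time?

6

EDD (increasing due date): J8 J5 J3 J1 J4 J7 J6 J2.
J8: 0→5, due 17, tardiness 0
J5: 5→16, due 22, tardiness 0
J3: 16→40, due 32, tardiness 8
J1: 40→48, due 33, tardiness 15
J4: 48→71, due 34, tardiness 37
J7: 71→89, due 35, tardiness 54
J6: 89→96, due 37, tardiness 59
J2: 96→100, due 38, tardiness 62
Late cases: 6.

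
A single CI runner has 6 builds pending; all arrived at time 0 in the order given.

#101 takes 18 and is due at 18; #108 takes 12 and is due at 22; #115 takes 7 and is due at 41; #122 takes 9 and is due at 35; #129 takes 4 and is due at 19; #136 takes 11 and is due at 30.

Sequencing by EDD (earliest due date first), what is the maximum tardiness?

20

EDD (increasing due date): #101 #129 #108 #136 #122 #115.
#101: 0→18, due 18, tardiness 0
#129: 18→22, due 19, tardiness 3
#108: 22→34, due 22, tardiness 12
#136: 34→45, due 30, tardiness 15
#122: 45→54, due 35, tardiness 19
#115: 54→61, due 41, tardiness 20
Maximum = 20.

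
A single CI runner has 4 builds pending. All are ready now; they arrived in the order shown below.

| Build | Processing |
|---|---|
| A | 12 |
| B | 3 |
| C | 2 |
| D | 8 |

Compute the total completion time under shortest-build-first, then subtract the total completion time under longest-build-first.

SPT (increasing processing time): C B D A.
C: 0→2
B: 2→5
D: 5→13
A: 13→25
Sum = 2+5+13+25 = 45.
LPT (decreasing processing time): A D B C.
A: 0→12
D: 12→20
B: 20→23
C: 23→25
Sum = 12+20+23+25 = 80.
Difference = 45 − 80 = -35.

-35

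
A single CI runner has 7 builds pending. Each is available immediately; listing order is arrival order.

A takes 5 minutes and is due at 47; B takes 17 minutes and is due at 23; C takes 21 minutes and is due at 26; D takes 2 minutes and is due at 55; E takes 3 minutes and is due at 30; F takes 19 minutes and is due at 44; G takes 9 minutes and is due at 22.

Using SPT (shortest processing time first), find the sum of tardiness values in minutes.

74

SPT (increasing processing time): D E A G B F C.
D: 0→2, due 55, tardiness 0
E: 2→5, due 30, tardiness 0
A: 5→10, due 47, tardiness 0
G: 10→19, due 22, tardiness 0
B: 19→36, due 23, tardiness 13
F: 36→55, due 44, tardiness 11
C: 55→76, due 26, tardiness 50
Sum = 0+0+0+0+13+11+50 = 74.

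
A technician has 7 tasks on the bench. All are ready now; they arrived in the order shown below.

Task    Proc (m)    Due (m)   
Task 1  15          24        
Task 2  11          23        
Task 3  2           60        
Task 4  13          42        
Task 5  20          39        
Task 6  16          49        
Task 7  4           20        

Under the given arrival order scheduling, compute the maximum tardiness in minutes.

61

FIFO (arrival order): Task 1 Task 2 Task 3 Task 4 Task 5 Task 6 Task 7.
Task 1: 0→15, due 24, tardiness 0
Task 2: 15→26, due 23, tardiness 3
Task 3: 26→28, due 60, tardiness 0
Task 4: 28→41, due 42, tardiness 0
Task 5: 41→61, due 39, tardiness 22
Task 6: 61→77, due 49, tardiness 28
Task 7: 77→81, due 20, tardiness 61
Maximum = 61.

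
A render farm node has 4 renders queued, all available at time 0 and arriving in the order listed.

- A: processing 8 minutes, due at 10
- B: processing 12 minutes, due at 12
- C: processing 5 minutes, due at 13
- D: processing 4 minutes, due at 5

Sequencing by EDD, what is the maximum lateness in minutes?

EDD (increasing due date): D A B C.
D: 0→4, due 5, lateness -1
A: 4→12, due 10, lateness 2
B: 12→24, due 12, lateness 12
C: 24→29, due 13, lateness 16
Maximum = 16.

16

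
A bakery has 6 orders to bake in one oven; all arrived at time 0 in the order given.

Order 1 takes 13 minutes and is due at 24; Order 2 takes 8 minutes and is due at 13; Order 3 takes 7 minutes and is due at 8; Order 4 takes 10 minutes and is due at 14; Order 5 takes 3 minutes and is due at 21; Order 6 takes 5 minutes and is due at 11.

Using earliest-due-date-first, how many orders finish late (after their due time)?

5

EDD (increasing due date): Order 3 Order 6 Order 2 Order 4 Order 5 Order 1.
Order 3: 0→7, due 8, tardiness 0
Order 6: 7→12, due 11, tardiness 1
Order 2: 12→20, due 13, tardiness 7
Order 4: 20→30, due 14, tardiness 16
Order 5: 30→33, due 21, tardiness 12
Order 1: 33→46, due 24, tardiness 22
Late orders: 5.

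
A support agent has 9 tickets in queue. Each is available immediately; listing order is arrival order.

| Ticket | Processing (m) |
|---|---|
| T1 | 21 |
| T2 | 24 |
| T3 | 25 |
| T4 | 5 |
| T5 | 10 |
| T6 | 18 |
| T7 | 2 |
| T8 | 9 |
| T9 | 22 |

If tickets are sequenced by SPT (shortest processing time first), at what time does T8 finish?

16

SPT (increasing processing time): T7 T4 T8 T5 T6 T1 T9 T2 T3.
T7: 0→2
T4: 2→7
T8: 7→16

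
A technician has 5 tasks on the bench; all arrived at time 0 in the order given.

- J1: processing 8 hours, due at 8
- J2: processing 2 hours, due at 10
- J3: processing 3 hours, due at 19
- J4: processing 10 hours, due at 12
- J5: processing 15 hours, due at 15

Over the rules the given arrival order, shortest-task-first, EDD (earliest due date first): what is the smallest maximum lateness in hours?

FIFO (arrival order): J1 J2 J3 J4 J5.
J1: 0→8, due 8, lateness 0
J2: 8→10, due 10, lateness 0
J3: 10→13, due 19, lateness -6
J4: 13→23, due 12, lateness 11
J5: 23→38, due 15, lateness 23
Maximum = 23.
SPT (increasing processing time): J2 J3 J1 J4 J5.
J2: 0→2, due 10, lateness -8
J3: 2→5, due 19, lateness -14
J1: 5→13, due 8, lateness 5
J4: 13→23, due 12, lateness 11
J5: 23→38, due 15, lateness 23
Maximum = 23.
EDD (increasing due date): J1 J2 J4 J5 J3.
J1: 0→8, due 8, lateness 0
J2: 8→10, due 10, lateness 0
J4: 10→20, due 12, lateness 8
J5: 20→35, due 15, lateness 20
J3: 35→38, due 19, lateness 19
Maximum = 20.
FIFO 23, SPT 23, EDD 20 → minimum 20.

20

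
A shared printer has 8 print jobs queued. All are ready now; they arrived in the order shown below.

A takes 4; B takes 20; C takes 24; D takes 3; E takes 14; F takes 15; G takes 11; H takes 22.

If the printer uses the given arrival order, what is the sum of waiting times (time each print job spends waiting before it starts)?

363

FIFO (arrival order): A B C D E F G H.
A: waits 0, runs 0→4
B: waits 4, runs 4→24
C: waits 24, runs 24→48
D: waits 48, runs 48→51
E: waits 51, runs 51→65
F: waits 65, runs 65→80
G: waits 80, runs 80→91
H: waits 91, runs 91→113
Sum = 0+4+24+48+51+65+80+91 = 363.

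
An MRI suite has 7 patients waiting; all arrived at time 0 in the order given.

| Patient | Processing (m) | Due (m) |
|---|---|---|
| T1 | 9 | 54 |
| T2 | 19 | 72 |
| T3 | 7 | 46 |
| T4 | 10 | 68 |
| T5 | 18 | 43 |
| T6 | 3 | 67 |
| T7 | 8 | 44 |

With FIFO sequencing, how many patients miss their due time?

2

FIFO (arrival order): T1 T2 T3 T4 T5 T6 T7.
T1: 0→9, due 54, tardiness 0
T2: 9→28, due 72, tardiness 0
T3: 28→35, due 46, tardiness 0
T4: 35→45, due 68, tardiness 0
T5: 45→63, due 43, tardiness 20
T6: 63→66, due 67, tardiness 0
T7: 66→74, due 44, tardiness 30
Late patients: 2.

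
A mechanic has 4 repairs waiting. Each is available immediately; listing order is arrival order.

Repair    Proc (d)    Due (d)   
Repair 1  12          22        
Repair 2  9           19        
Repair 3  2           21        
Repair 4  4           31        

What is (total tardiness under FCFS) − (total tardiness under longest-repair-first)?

-4

FIFO (arrival order): Repair 1 Repair 2 Repair 3 Repair 4.
Repair 1: 0→12, due 22, tardiness 0
Repair 2: 12→21, due 19, tardiness 2
Repair 3: 21→23, due 21, tardiness 2
Repair 4: 23→27, due 31, tardiness 0
Sum = 0+2+2+0 = 4.
LPT (decreasing processing time): Repair 1 Repair 2 Repair 4 Repair 3.
Repair 1: 0→12, due 22, tardiness 0
Repair 2: 12→21, due 19, tardiness 2
Repair 4: 21→25, due 31, tardiness 0
Repair 3: 25→27, due 21, tardiness 6
Sum = 0+2+0+6 = 8.
Difference = 4 − 8 = -4.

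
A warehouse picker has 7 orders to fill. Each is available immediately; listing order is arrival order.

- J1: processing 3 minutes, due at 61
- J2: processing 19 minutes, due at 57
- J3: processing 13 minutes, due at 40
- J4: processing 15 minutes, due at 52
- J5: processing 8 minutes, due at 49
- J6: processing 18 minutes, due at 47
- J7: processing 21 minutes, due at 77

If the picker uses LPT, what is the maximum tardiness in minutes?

LPT (decreasing processing time): J7 J2 J6 J4 J3 J5 J1.
J7: 0→21, due 77, tardiness 0
J2: 21→40, due 57, tardiness 0
J6: 40→58, due 47, tardiness 11
J4: 58→73, due 52, tardiness 21
J3: 73→86, due 40, tardiness 46
J5: 86→94, due 49, tardiness 45
J1: 94→97, due 61, tardiness 36
Maximum = 46.

46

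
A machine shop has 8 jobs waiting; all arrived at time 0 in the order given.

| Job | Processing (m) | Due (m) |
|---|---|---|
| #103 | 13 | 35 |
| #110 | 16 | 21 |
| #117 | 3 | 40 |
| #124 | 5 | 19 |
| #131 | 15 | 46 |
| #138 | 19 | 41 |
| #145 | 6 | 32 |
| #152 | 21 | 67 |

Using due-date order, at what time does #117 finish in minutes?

EDD (increasing due date): #124 #110 #145 #103 #117 #138 #131 #152.
#124: 0→5
#110: 5→21
#145: 21→27
#103: 27→40
#117: 40→43

43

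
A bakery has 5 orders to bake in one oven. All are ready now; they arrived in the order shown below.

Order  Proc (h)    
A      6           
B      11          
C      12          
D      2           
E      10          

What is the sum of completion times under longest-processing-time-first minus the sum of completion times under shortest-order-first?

LPT (decreasing processing time): C B E A D.
C: 0→12
B: 12→23
E: 23→33
A: 33→39
D: 39→41
Sum = 12+23+33+39+41 = 148.
SPT (increasing processing time): D A E B C.
D: 0→2
A: 2→8
E: 8→18
B: 18→29
C: 29→41
Sum = 2+8+18+29+41 = 98.
Difference = 148 − 98 = 50.

50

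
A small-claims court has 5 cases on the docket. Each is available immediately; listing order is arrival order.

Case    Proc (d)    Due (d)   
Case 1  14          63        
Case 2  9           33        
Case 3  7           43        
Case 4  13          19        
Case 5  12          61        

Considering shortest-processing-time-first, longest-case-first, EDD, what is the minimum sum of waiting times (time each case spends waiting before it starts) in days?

92

SPT (increasing processing time): Case 3 Case 2 Case 5 Case 4 Case 1.
Case 3: waits 0, runs 0→7
Case 2: waits 7, runs 7→16
Case 5: waits 16, runs 16→28
Case 4: waits 28, runs 28→41
Case 1: waits 41, runs 41→55
Sum = 0+7+16+28+41 = 92.
LPT (decreasing processing time): Case 1 Case 4 Case 5 Case 2 Case 3.
Case 1: waits 0, runs 0→14
Case 4: waits 14, runs 14→27
Case 5: waits 27, runs 27→39
Case 2: waits 39, runs 39→48
Case 3: waits 48, runs 48→55
Sum = 0+14+27+39+48 = 128.
EDD (increasing due date): Case 4 Case 2 Case 3 Case 5 Case 1.
Case 4: waits 0, runs 0→13
Case 2: waits 13, runs 13→22
Case 3: waits 22, runs 22→29
Case 5: waits 29, runs 29→41
Case 1: waits 41, runs 41→55
Sum = 0+13+22+29+41 = 105.
SPT 92, LPT 128, EDD 105 → minimum 92.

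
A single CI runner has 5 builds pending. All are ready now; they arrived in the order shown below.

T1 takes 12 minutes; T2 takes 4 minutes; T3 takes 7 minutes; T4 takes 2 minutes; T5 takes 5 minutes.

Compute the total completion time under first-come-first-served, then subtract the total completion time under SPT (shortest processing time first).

FIFO (arrival order): T1 T2 T3 T4 T5.
T1: 0→12
T2: 12→16
T3: 16→23
T4: 23→25
T5: 25→30
Sum = 12+16+23+25+30 = 106.
SPT (increasing processing time): T4 T2 T5 T3 T1.
T4: 0→2
T2: 2→6
T5: 6→11
T3: 11→18
T1: 18→30
Sum = 2+6+11+18+30 = 67.
Difference = 106 − 67 = 39.

39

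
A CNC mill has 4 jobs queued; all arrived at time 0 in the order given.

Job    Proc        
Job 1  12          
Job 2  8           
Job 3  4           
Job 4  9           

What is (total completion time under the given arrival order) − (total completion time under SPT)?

19

FIFO (arrival order): Job 1 Job 2 Job 3 Job 4.
Job 1: 0→12
Job 2: 12→20
Job 3: 20→24
Job 4: 24→33
Sum = 12+20+24+33 = 89.
SPT (increasing processing time): Job 3 Job 2 Job 4 Job 1.
Job 3: 0→4
Job 2: 4→12
Job 4: 12→21
Job 1: 21→33
Sum = 4+12+21+33 = 70.
Difference = 89 − 70 = 19.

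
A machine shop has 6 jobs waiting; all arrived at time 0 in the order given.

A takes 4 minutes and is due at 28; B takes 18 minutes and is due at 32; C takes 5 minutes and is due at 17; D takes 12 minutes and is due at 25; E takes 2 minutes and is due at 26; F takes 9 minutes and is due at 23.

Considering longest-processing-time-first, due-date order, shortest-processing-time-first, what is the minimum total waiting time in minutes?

71

LPT (decreasing processing time): B D F C A E.
B: waits 0, runs 0→18
D: waits 18, runs 18→30
F: waits 30, runs 30→39
C: waits 39, runs 39→44
A: waits 44, runs 44→48
E: waits 48, runs 48→50
Sum = 0+18+30+39+44+48 = 179.
EDD (increasing due date): C F D E A B.
C: waits 0, runs 0→5
F: waits 5, runs 5→14
D: waits 14, runs 14→26
E: waits 26, runs 26→28
A: waits 28, runs 28→32
B: waits 32, runs 32→50
Sum = 0+5+14+26+28+32 = 105.
SPT (increasing processing time): E A C F D B.
E: waits 0, runs 0→2
A: waits 2, runs 2→6
C: waits 6, runs 6→11
F: waits 11, runs 11→20
D: waits 20, runs 20→32
B: waits 32, runs 32→50
Sum = 0+2+6+11+20+32 = 71.
LPT 179, EDD 105, SPT 71 → minimum 71.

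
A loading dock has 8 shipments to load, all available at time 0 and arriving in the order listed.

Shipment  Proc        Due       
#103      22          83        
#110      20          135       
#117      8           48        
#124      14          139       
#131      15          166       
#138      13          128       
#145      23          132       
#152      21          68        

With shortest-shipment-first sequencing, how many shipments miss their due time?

3

SPT (increasing processing time): #117 #138 #124 #131 #110 #152 #103 #145.
#117: 0→8, due 48, tardiness 0
#138: 8→21, due 128, tardiness 0
#124: 21→35, due 139, tardiness 0
#131: 35→50, due 166, tardiness 0
#110: 50→70, due 135, tardiness 0
#152: 70→91, due 68, tardiness 23
#103: 91→113, due 83, tardiness 30
#145: 113→136, due 132, tardiness 4
Late shipments: 3.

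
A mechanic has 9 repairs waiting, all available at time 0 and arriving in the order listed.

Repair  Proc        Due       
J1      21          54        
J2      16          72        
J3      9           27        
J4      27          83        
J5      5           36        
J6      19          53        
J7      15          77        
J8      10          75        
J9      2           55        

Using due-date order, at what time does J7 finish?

97

EDD (increasing due date): J3 J5 J6 J1 J9 J2 J8 J7 J4.
J3: 0→9
J5: 9→14
J6: 14→33
J1: 33→54
J9: 54→56
J2: 56→72
J8: 72→82
J7: 82→97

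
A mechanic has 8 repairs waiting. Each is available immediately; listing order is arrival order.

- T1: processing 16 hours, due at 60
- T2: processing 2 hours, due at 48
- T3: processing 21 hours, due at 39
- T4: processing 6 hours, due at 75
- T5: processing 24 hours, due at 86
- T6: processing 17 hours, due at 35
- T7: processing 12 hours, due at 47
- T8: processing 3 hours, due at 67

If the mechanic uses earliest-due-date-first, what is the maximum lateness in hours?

EDD (increasing due date): T6 T3 T7 T2 T1 T8 T4 T5.
T6: 0→17, due 35, lateness -18
T3: 17→38, due 39, lateness -1
T7: 38→50, due 47, lateness 3
T2: 50→52, due 48, lateness 4
T1: 52→68, due 60, lateness 8
T8: 68→71, due 67, lateness 4
T4: 71→77, due 75, lateness 2
T5: 77→101, due 86, lateness 15
Maximum = 15.

15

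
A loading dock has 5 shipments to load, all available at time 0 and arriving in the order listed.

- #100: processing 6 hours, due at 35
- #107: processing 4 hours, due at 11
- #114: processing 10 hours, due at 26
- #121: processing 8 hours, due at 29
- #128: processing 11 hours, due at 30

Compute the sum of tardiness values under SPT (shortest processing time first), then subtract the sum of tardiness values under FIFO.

SPT (increasing processing time): #107 #100 #121 #114 #128.
#107: 0→4, due 11, tardiness 0
#100: 4→10, due 35, tardiness 0
#121: 10→18, due 29, tardiness 0
#114: 18→28, due 26, tardiness 2
#128: 28→39, due 30, tardiness 9
Sum = 0+0+0+2+9 = 11.
FIFO (arrival order): #100 #107 #114 #121 #128.
#100: 0→6, due 35, tardiness 0
#107: 6→10, due 11, tardiness 0
#114: 10→20, due 26, tardiness 0
#121: 20→28, due 29, tardiness 0
#128: 28→39, due 30, tardiness 9
Sum = 0+0+0+0+9 = 9.
Difference = 11 − 9 = 2.

2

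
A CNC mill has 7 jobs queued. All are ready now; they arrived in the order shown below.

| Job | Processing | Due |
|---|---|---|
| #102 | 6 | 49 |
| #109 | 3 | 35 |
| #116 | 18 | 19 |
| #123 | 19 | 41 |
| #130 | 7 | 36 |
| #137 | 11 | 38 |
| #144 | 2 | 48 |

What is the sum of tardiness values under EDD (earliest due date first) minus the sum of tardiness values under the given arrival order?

EDD (increasing due date): #116 #109 #130 #137 #123 #144 #102.
#116: 0→18, due 19, tardiness 0
#109: 18→21, due 35, tardiness 0
#130: 21→28, due 36, tardiness 0
#137: 28→39, due 38, tardiness 1
#123: 39→58, due 41, tardiness 17
#144: 58→60, due 48, tardiness 12
#102: 60→66, due 49, tardiness 17
Sum = 0+0+0+1+17+12+17 = 47.
FIFO (arrival order): #102 #109 #116 #123 #130 #137 #144.
#102: 0→6, due 49, tardiness 0
#109: 6→9, due 35, tardiness 0
#116: 9→27, due 19, tardiness 8
#123: 27→46, due 41, tardiness 5
#130: 46→53, due 36, tardiness 17
#137: 53→64, due 38, tardiness 26
#144: 64→66, due 48, tardiness 18
Sum = 0+0+8+5+17+26+18 = 74.
Difference = 47 − 74 = -27.

-27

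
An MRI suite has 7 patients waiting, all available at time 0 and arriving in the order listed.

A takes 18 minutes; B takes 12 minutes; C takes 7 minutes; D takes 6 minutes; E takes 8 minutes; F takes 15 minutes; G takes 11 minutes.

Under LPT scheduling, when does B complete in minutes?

45

LPT (decreasing processing time): A F B G E C D.
A: 0→18
F: 18→33
B: 33→45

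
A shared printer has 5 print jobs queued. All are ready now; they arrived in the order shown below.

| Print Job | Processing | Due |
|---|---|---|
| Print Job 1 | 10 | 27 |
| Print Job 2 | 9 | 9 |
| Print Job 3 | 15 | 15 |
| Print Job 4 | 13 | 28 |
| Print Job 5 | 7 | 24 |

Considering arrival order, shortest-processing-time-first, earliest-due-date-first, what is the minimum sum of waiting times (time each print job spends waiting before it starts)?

FIFO (arrival order): Print Job 1 Print Job 2 Print Job 3 Print Job 4 Print Job 5.
Print Job 1: waits 0, runs 0→10
Print Job 2: waits 10, runs 10→19
Print Job 3: waits 19, runs 19→34
Print Job 4: waits 34, runs 34→47
Print Job 5: waits 47, runs 47→54
Sum = 0+10+19+34+47 = 110.
SPT (increasing processing time): Print Job 5 Print Job 2 Print Job 1 Print Job 4 Print Job 3.
Print Job 5: waits 0, runs 0→7
Print Job 2: waits 7, runs 7→16
Print Job 1: waits 16, runs 16→26
Print Job 4: waits 26, runs 26→39
Print Job 3: waits 39, runs 39→54
Sum = 0+7+16+26+39 = 88.
EDD (increasing due date): Print Job 2 Print Job 3 Print Job 5 Print Job 1 Print Job 4.
Print Job 2: waits 0, runs 0→9
Print Job 3: waits 9, runs 9→24
Print Job 5: waits 24, runs 24→31
Print Job 1: waits 31, runs 31→41
Print Job 4: waits 41, runs 41→54
Sum = 0+9+24+31+41 = 105.
FIFO 110, SPT 88, EDD 105 → minimum 88.

88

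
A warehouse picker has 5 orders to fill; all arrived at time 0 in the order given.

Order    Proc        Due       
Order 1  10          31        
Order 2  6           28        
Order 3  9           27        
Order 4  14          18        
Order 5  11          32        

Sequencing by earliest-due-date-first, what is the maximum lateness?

EDD (increasing due date): Order 4 Order 3 Order 2 Order 1 Order 5.
Order 4: 0→14, due 18, lateness -4
Order 3: 14→23, due 27, lateness -4
Order 2: 23→29, due 28, lateness 1
Order 1: 29→39, due 31, lateness 8
Order 5: 39→50, due 32, lateness 18
Maximum = 18.

18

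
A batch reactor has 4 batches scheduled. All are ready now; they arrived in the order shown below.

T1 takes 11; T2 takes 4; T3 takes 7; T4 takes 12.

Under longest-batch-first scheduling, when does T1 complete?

LPT (decreasing processing time): T4 T1 T3 T2.
T4: 0→12
T1: 12→23

23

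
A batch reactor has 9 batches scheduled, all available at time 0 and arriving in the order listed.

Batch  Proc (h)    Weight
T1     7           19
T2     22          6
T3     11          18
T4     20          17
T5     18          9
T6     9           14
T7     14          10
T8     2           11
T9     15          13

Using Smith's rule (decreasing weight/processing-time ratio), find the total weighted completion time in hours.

WSPT (decreasing weight/processing-time ratio): T8 T1 T3 T6 T9 T4 T7 T5 T2.
T8: finishes 2, weight 11, w·C = 22
T1: finishes 9, weight 19, w·C = 171
T3: finishes 20, weight 18, w·C = 360
T6: finishes 29, weight 14, w·C = 406
T9: finishes 44, weight 13, w·C = 572
T4: finishes 64, weight 17, w·C = 1088
T7: finishes 78, weight 10, w·C = 780
T5: finishes 96, weight 9, w·C = 864
T2: finishes 118, weight 6, w·C = 708
Sum = 22+171+360+406+572+1088+780+864+708 = 4971.

4971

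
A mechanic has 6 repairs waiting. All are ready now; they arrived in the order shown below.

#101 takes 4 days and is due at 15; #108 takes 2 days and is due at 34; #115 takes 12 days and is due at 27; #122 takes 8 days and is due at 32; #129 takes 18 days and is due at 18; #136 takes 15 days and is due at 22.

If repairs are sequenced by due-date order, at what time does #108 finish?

EDD (increasing due date): #101 #129 #136 #115 #122 #108.
#101: 0→4
#129: 4→22
#136: 22→37
#115: 37→49
#122: 49→57
#108: 57→59

59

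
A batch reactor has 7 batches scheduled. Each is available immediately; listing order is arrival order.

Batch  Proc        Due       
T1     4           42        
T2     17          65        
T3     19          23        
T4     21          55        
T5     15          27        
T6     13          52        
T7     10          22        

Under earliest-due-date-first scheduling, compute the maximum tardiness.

EDD (increasing due date): T7 T3 T5 T1 T6 T4 T2.
T7: 0→10, due 22, tardiness 0
T3: 10→29, due 23, tardiness 6
T5: 29→44, due 27, tardiness 17
T1: 44→48, due 42, tardiness 6
T6: 48→61, due 52, tardiness 9
T4: 61→82, due 55, tardiness 27
T2: 82→99, due 65, tardiness 34
Maximum = 34.

34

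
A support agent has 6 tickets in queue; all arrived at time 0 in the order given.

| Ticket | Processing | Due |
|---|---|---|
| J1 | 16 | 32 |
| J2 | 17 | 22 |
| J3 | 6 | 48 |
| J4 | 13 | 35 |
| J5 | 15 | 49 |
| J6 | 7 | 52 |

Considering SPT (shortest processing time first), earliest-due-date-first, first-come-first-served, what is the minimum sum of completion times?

217

SPT (increasing processing time): J3 J6 J4 J5 J1 J2.
J3: 0→6
J6: 6→13
J4: 13→26
J5: 26→41
J1: 41→57
J2: 57→74
Sum = 6+13+26+41+57+74 = 217.
EDD (increasing due date): J2 J1 J4 J3 J5 J6.
J2: 0→17
J1: 17→33
J4: 33→46
J3: 46→52
J5: 52→67
J6: 67→74
Sum = 17+33+46+52+67+74 = 289.
FIFO (arrival order): J1 J2 J3 J4 J5 J6.
J1: 0→16
J2: 16→33
J3: 33→39
J4: 39→52
J5: 52→67
J6: 67→74
Sum = 16+33+39+52+67+74 = 281.
SPT 217, EDD 289, FIFO 281 → minimum 217.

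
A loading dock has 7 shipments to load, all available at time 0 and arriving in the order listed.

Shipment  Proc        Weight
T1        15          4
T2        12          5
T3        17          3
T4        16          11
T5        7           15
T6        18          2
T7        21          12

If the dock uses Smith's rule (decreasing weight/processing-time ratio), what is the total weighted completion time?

1926

WSPT (decreasing weight/processing-time ratio): T5 T4 T7 T2 T1 T3 T6.
T5: finishes 7, weight 15, w·C = 105
T4: finishes 23, weight 11, w·C = 253
T7: finishes 44, weight 12, w·C = 528
T2: finishes 56, weight 5, w·C = 280
T1: finishes 71, weight 4, w·C = 284
T3: finishes 88, weight 3, w·C = 264
T6: finishes 106, weight 2, w·C = 212
Sum = 105+253+528+280+284+264+212 = 1926.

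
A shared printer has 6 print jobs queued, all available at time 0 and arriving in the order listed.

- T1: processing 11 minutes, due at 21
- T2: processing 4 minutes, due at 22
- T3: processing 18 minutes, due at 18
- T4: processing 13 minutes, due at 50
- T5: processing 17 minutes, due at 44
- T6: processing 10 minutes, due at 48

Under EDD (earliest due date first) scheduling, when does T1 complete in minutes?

EDD (increasing due date): T3 T1 T2 T5 T6 T4.
T3: 0→18
T1: 18→29

29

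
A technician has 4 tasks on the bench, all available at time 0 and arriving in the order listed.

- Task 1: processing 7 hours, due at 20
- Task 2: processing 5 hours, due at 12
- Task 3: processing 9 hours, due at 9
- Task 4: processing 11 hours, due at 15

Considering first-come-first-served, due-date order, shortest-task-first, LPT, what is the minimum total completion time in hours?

70

FIFO (arrival order): Task 1 Task 2 Task 3 Task 4.
Task 1: 0→7
Task 2: 7→12
Task 3: 12→21
Task 4: 21→32
Sum = 7+12+21+32 = 72.
EDD (increasing due date): Task 3 Task 2 Task 4 Task 1.
Task 3: 0→9
Task 2: 9→14
Task 4: 14→25
Task 1: 25→32
Sum = 9+14+25+32 = 80.
SPT (increasing processing time): Task 2 Task 1 Task 3 Task 4.
Task 2: 0→5
Task 1: 5→12
Task 3: 12→21
Task 4: 21→32
Sum = 5+12+21+32 = 70.
LPT (decreasing processing time): Task 4 Task 3 Task 1 Task 2.
Task 4: 0→11
Task 3: 11→20
Task 1: 20→27
Task 2: 27→32
Sum = 11+20+27+32 = 90.
FIFO 72, EDD 80, SPT 70, LPT 90 → minimum 70.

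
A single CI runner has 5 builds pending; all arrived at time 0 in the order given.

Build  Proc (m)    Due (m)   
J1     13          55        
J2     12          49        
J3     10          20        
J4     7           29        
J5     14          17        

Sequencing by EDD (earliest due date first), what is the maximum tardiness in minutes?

4

EDD (increasing due date): J5 J3 J4 J2 J1.
J5: 0→14, due 17, tardiness 0
J3: 14→24, due 20, tardiness 4
J4: 24→31, due 29, tardiness 2
J2: 31→43, due 49, tardiness 0
J1: 43→56, due 55, tardiness 1
Maximum = 4.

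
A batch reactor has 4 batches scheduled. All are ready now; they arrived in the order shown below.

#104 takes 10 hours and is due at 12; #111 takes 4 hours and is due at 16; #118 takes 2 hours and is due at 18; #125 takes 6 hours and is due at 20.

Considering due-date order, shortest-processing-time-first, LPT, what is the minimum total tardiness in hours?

EDD (increasing due date): #104 #111 #118 #125.
#104: 0→10, due 12, tardiness 0
#111: 10→14, due 16, tardiness 0
#118: 14→16, due 18, tardiness 0
#125: 16→22, due 20, tardiness 2
Sum = 0+0+0+2 = 2.
SPT (increasing processing time): #118 #111 #125 #104.
#118: 0→2, due 18, tardiness 0
#111: 2→6, due 16, tardiness 0
#125: 6→12, due 20, tardiness 0
#104: 12→22, due 12, tardiness 10
Sum = 0+0+0+10 = 10.
LPT (decreasing processing time): #104 #125 #111 #118.
#104: 0→10, due 12, tardiness 0
#125: 10→16, due 20, tardiness 0
#111: 16→20, due 16, tardiness 4
#118: 20→22, due 18, tardiness 4
Sum = 0+0+4+4 = 8.
EDD 2, SPT 10, LPT 8 → minimum 2.

2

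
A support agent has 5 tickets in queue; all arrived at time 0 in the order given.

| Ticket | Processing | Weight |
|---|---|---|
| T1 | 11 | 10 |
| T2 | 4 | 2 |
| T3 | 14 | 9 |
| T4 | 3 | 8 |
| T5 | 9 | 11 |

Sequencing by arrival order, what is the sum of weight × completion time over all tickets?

FIFO (arrival order): T1 T2 T3 T4 T5.
T1: finishes 11, weight 10, w·C = 110
T2: finishes 15, weight 2, w·C = 30
T3: finishes 29, weight 9, w·C = 261
T4: finishes 32, weight 8, w·C = 256
T5: finishes 41, weight 11, w·C = 451
Sum = 110+30+261+256+451 = 1108.

1108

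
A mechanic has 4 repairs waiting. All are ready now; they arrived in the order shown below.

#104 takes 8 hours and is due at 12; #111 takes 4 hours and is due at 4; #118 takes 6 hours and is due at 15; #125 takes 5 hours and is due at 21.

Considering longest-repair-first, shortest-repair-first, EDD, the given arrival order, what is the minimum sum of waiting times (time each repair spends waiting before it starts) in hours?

LPT (decreasing processing time): #104 #118 #125 #111.
#104: waits 0, runs 0→8
#118: waits 8, runs 8→14
#125: waits 14, runs 14→19
#111: waits 19, runs 19→23
Sum = 0+8+14+19 = 41.
SPT (increasing processing time): #111 #125 #118 #104.
#111: waits 0, runs 0→4
#125: waits 4, runs 4→9
#118: waits 9, runs 9→15
#104: waits 15, runs 15→23
Sum = 0+4+9+15 = 28.
EDD (increasing due date): #111 #104 #118 #125.
#111: waits 0, runs 0→4
#104: waits 4, runs 4→12
#118: waits 12, runs 12→18
#125: waits 18, runs 18→23
Sum = 0+4+12+18 = 34.
FIFO (arrival order): #104 #111 #118 #125.
#104: waits 0, runs 0→8
#111: waits 8, runs 8→12
#118: waits 12, runs 12→18
#125: waits 18, runs 18→23
Sum = 0+8+12+18 = 38.
LPT 41, SPT 28, EDD 34, FIFO 38 → minimum 28.

28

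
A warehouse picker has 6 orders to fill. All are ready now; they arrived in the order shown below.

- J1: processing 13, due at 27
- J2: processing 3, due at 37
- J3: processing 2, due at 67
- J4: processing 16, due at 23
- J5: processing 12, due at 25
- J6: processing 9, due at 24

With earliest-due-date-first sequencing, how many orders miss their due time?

4

EDD (increasing due date): J4 J6 J5 J1 J2 J3.
J4: 0→16, due 23, tardiness 0
J6: 16→25, due 24, tardiness 1
J5: 25→37, due 25, tardiness 12
J1: 37→50, due 27, tardiness 23
J2: 50→53, due 37, tardiness 16
J3: 53→55, due 67, tardiness 0
Late orders: 4.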